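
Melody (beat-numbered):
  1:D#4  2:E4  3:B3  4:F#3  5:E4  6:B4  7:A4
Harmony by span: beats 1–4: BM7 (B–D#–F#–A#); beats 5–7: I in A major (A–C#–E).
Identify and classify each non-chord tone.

E4 (beat 2) — escape tone; B4 (beat 6) — appoggiatura.

The harmony at that moment is B major seventh chord (B, D#, F#, A#); E4 is not a chord tone.
It is approached by step up from D#4 and left by leap down to B3.
Step in, leap out — an escape tone.
The harmony at that moment is A major triad (A, C#, E); B4 is not a chord tone.
It is approached by leap up from E4 and left by step down to A4.
Leap in, step out — an appoggiatura.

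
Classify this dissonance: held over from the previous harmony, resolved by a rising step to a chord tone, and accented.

Approach: by preparation — the pitch is first a chord tone, then held (tied or repeated) while the harmony changes under it. Departure: up by step. Metric position: strong.
A prepared dissonance that resolves upward by step — a retardation. (The same figure resolving downward would be a suspension.)

Retardation.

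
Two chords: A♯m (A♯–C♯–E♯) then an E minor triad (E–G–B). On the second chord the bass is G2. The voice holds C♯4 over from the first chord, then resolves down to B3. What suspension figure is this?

4–3 suspension.

At the second chord the bass is G2. The suspended C♯4 lies a fourth above the bass; after resolving down by step to B3, the interval above the bass becomes a third.
Suspension figures are named by those two intervals: 4–3.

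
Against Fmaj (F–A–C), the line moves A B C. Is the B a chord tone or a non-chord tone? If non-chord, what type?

The harmony at that moment is F major triad (F, A, C); B is not a chord tone.
It is approached by step up from A and left by step up to C.
Step in, step out in the same direction — a passing tone.

Non-chord tone — a passing tone.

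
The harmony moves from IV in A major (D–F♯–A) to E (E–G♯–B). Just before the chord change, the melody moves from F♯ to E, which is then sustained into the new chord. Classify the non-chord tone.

The harmony at that moment is D major triad (D, F♯, A); E is not a chord tone.
It is approached by step down from F♯ and then sustained as the same pitch into the next harmony.
Arriving early and becoming a chord tone when the harmony changes — an anticipation.

E is an anticipation.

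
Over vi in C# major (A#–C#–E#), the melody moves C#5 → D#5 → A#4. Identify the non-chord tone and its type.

D#5 is an escape tone.

The harmony at that moment is A# minor triad (A#, C#, E#); D#5 is not a chord tone.
It is approached by step up from C#5 and left by leap down to A#4.
Step in, leap out — an escape tone.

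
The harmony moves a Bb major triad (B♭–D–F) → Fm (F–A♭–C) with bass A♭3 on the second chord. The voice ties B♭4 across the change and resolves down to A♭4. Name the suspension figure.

9–8 suspension.

At the second chord the bass is A♭3. The suspended B♭4 lies a ninth above the bass; after resolving down by step to A♭4, the interval above the bass becomes an octave.
Suspension figures are named by those two intervals: 9–8.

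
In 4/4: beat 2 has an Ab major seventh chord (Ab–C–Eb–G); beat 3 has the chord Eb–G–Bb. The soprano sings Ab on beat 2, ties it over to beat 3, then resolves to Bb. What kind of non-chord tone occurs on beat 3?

Retardation.

The harmony at that moment is Eb major triad (Eb, G, Bb); Ab is not a chord tone.
It is held over (the same pitch as the preceding Ab) and left by step up to Bb.
Held over from the previous chord and resolving up by step — a retardation.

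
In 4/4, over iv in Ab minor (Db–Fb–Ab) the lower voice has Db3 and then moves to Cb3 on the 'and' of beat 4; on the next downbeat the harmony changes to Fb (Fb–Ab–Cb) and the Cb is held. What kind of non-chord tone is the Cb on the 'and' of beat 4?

The harmony at that moment is Db minor triad (Db, Fb, Ab); Cb3 is not a chord tone.
It is approached by step down from Db3 and then sustained as the same pitch into the next harmony.
Arriving early and becoming a chord tone when the harmony changes — an anticipation.

Anticipation.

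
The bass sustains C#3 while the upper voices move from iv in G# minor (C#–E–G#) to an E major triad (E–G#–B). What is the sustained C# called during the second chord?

The harmony at that moment is E major triad (E, G#, B); C#3 is not a chord tone.
It is held over (the same pitch as the preceding C#3) and then sustained as the same pitch into the next harmony.
Sustained through a change of harmony — a pedal tone.

Pedal tone (pedal point).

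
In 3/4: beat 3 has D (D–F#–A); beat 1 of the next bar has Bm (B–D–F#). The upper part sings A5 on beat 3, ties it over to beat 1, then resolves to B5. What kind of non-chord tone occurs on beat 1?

The harmony at that moment is B minor triad (B, D, F#); A5 is not a chord tone.
It is held over (the same pitch as the preceding A5) and left by step up to B5.
Held over from the previous chord and resolving up by step — a retardation.

Retardation.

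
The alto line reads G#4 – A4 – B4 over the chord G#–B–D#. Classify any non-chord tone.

A4 is a passing tone.

The harmony at that moment is G# minor triad (G#, B, D#); A4 is not a chord tone.
It is approached by step up from G#4 and left by step up to B4.
Step in, step out in the same direction — a passing tone.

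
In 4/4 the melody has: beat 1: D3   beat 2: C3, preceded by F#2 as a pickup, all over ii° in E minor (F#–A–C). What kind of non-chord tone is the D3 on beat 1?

The harmony at that moment is F# diminished triad (F#, A, C); D3 is not a chord tone.
It is approached by leap up from F#2 and left by step down to C3.
Leap in, step out, metrically accented — an appoggiatura.

Appoggiatura.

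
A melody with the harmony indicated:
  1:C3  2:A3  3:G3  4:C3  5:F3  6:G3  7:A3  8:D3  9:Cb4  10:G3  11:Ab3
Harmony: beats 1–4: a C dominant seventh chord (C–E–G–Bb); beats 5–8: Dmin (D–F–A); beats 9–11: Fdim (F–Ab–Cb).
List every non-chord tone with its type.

A3 (beat 2) — appoggiatura; G3 (beat 6) — passing tone; G3 (beat 10) — appoggiatura.

The harmony at that moment is C dominant seventh chord (C, E, G, Bb); A3 is not a chord tone.
It is approached by leap up from C3 and left by step down to G3.
Leap in, step out — an appoggiatura.
The harmony at that moment is D minor triad (D, F, A); G3 is not a chord tone.
It is approached by step up from F3 and left by step up to A3.
Step in, step out in the same direction — a passing tone.
The harmony at that moment is F diminished triad (F, Ab, Cb); G3 is not a chord tone.
It is approached by leap down from Cb4 and left by step up to Ab3.
Leap in, step out — an appoggiatura.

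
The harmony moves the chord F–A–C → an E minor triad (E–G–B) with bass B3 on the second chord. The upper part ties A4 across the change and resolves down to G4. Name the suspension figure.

At the second chord the bass is B3. The suspended A4 lies a seventh above the bass; after resolving down by step to G4, the interval above the bass becomes a sixth.
Suspension figures are named by those two intervals: 7–6.

7–6 suspension.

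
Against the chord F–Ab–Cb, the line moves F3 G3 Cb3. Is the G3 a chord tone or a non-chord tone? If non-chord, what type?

Non-chord tone — an escape tone.

The harmony at that moment is F diminished triad (F, Ab, Cb); G3 is not a chord tone.
It is approached by step up from F3 and left by leap down to Cb3.
Step in, leap out — an escape tone.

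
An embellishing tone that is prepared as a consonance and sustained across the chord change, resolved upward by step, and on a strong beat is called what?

Retardation.

Approach: by preparation — the pitch is first a chord tone, then held (tied or repeated) while the harmony changes under it. Departure: up by step. Metric position: strong.
A prepared dissonance that resolves upward by step — a retardation. (The same figure resolving downward would be a suspension.)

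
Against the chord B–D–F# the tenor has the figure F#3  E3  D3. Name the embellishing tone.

E3 is a passing tone.

The harmony at that moment is B minor triad (B, D, F#); E3 is not a chord tone.
It is approached by step down from F#3 and left by step down to D3.
Step in, step out in the same direction — a passing tone.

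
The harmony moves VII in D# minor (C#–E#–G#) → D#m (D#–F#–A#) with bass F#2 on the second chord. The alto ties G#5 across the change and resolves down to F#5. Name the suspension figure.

9–8 suspension.

At the second chord the bass is F#2. The suspended G#5 lies a ninth above the bass; after resolving down by step to F#5, the interval above the bass becomes an octave.
Suspension figures are named by those two intervals: 9–8.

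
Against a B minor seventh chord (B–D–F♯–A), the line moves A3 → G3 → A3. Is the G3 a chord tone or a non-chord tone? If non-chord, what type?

The harmony at that moment is B minor seventh chord (B, D, F♯, A); G3 is not a chord tone.
It is approached by step down from A3 and left by step up to A3.
Step away and step back to the same note — a neighbor tone (lower neighbor).

Non-chord tone — a neighbor tone.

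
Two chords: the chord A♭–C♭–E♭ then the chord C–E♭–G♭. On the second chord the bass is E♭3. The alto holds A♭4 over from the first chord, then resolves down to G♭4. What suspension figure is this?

4–3 suspension.

At the second chord the bass is E♭3. The suspended A♭4 lies a fourth above the bass; after resolving down by step to G♭4, the interval above the bass becomes a third.
Suspension figures are named by those two intervals: 4–3.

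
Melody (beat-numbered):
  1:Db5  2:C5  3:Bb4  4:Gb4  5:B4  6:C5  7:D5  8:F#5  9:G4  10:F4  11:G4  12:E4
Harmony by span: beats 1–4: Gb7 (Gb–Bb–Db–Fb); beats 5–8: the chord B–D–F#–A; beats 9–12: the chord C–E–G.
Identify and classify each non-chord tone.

C5 (beat 2) — passing tone; C5 (beat 6) — passing tone; F4 (beat 10) — neighbor tone.

The harmony at that moment is Gb dominant seventh chord (Gb, Bb, Db, Fb); C5 is not a chord tone.
It is approached by step down from Db5 and left by step down to Bb4.
Step in, step out in the same direction — a passing tone.
The harmony at that moment is B minor seventh chord (B, D, F#, A); C5 is not a chord tone.
It is approached by step up from B4 and left by step up to D5.
Step in, step out in the same direction — a passing tone.
The harmony at that moment is C major triad (C, E, G); F4 is not a chord tone.
It is approached by step down from G4 and left by step up to G4.
Step away and step back to the same note — a neighbor tone (lower neighbor).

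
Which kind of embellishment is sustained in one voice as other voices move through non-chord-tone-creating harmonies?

Pedal tone.

Approach: none. Departure: none — a single pitch is sustained while the chords change around it, passing through harmonies that do not contain it.
No melodic motion at all; the dissonance is created entirely by the moving harmonies against the stationary note — a pedal tone (pedal point).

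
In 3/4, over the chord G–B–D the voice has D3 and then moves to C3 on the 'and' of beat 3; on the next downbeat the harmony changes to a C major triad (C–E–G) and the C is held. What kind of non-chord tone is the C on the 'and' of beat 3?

Anticipation.

The harmony at that moment is G major triad (G, B, D); C3 is not a chord tone.
It is approached by step down from D3 and then sustained as the same pitch into the next harmony.
Arriving early and becoming a chord tone when the harmony changes — an anticipation.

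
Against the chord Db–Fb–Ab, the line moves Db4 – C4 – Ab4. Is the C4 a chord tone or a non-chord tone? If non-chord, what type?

Non-chord tone — an escape tone.

The harmony at that moment is Db minor triad (Db, Fb, Ab); C4 is not a chord tone.
It is approached by step down from Db4 and left by leap up to Ab4.
Step in, leap out — an escape tone.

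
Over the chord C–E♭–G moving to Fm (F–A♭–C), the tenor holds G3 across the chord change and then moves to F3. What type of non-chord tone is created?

The harmony at that moment is F minor triad (F, A♭, C); G3 is not a chord tone.
It is held over (the same pitch as the preceding G3) and left by step down to F3.
Held over from the previous chord and resolving down by step — a suspension.

G3 is a suspension.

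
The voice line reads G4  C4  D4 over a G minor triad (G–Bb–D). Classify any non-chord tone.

C4 is an appoggiatura.

The harmony at that moment is G minor triad (G, Bb, D); C4 is not a chord tone.
It is approached by leap down from G4 and left by step up to D4.
Leap in, step out — an appoggiatura.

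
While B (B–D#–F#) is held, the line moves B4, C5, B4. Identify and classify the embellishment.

The harmony at that moment is B major triad (B, D#, F#); C5 is not a chord tone.
It is approached by step up from B4 and left by step down to B4.
Step away and step back to the same note — a neighbor tone (upper neighbor).

C5 is a neighbor tone.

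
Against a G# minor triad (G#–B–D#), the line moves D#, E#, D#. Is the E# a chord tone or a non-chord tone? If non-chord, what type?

Non-chord tone — a neighbor tone.

The harmony at that moment is G# minor triad (G#, B, D#); E# is not a chord tone.
It is approached by step up from D# and left by step down to D#.
Step away and step back to the same note — a neighbor tone (upper neighbor).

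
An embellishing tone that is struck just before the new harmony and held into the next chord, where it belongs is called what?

Anticipation.

Approach: ahead of the chord change (typically by step), so it is dissonant against the current harmony. Departure: none — the same pitch is restated or held and is a chord tone of the new harmony.
Dissonant first, consonant once the harmony catches up: the note simply arrives early — an anticipation. (The reverse timing, consonant first and dissonant after the change, would be a suspension or retardation.)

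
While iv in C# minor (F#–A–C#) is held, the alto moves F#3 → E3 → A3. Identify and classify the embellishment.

E3 is an escape tone.

The harmony at that moment is F# minor triad (F#, A, C#); E3 is not a chord tone.
It is approached by step down from F#3 and left by leap up to A3.
Step in, leap out — an escape tone.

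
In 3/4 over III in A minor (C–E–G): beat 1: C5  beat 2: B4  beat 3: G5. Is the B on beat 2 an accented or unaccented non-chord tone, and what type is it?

The harmony at that moment is C major triad (C, E, G); B4 is not a chord tone.
It is approached by step down from C5 and left by leap up to G5.
Step in, leap out — an escape tone.
It falls on a weak beat, so it is unaccented.

Unaccented escape tone.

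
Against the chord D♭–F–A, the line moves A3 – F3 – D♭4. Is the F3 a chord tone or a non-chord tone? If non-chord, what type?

Db augmented triad contains D♭, F, A; F is the third, so it is a chord tone.

Chord tone (the third of Db augmented triad).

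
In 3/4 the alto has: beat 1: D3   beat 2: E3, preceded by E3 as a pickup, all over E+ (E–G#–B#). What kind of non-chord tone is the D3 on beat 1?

Lower neighbor tone.

The harmony at that moment is E augmented triad (E, G#, B#); D3 is not a chord tone.
It is approached by step down from E3 and left by step up to E3.
Step away and step back to the same note — a neighbor tone (lower neighbor).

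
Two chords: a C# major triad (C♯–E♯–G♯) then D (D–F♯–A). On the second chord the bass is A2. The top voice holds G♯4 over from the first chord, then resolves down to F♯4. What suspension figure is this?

At the second chord the bass is A2. The suspended G♯4 lies a seventh above the bass; after resolving down by step to F♯4, the interval above the bass becomes a sixth.
Suspension figures are named by those two intervals: 7–6.

7–6 suspension.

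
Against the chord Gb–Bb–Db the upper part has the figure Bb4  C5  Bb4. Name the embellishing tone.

The harmony at that moment is Gb major triad (Gb, Bb, Db); C5 is not a chord tone.
It is approached by step up from Bb4 and left by step down to Bb4.
Step away and step back to the same note — a neighbor tone (upper neighbor).

C5 is a neighbor tone.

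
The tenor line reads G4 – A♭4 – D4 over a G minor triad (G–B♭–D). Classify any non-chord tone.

The harmony at that moment is G minor triad (G, B♭, D); A♭4 is not a chord tone.
It is approached by step up from G4 and left by leap down to D4.
Step in, leap out — an escape tone.

A♭4 is an escape tone.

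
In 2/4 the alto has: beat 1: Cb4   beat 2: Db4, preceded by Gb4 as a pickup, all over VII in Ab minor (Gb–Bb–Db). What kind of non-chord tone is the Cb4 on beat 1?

Appoggiatura.

The harmony at that moment is Gb major triad (Gb, Bb, Db); Cb4 is not a chord tone.
It is approached by leap down from Gb4 and left by step up to Db4.
Leap in, step out, metrically accented — an appoggiatura.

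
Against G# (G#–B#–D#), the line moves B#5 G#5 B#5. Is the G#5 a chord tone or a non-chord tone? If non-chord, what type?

Chord tone (the root of G# major triad).

G# major triad contains G#, B#, D#; G# is the root, so it is a chord tone.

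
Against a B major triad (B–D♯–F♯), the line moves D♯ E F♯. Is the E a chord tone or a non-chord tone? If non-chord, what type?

Non-chord tone — a passing tone.

The harmony at that moment is B major triad (B, D♯, F♯); E is not a chord tone.
It is approached by step up from D♯ and left by step up to F♯.
Step in, step out in the same direction — a passing tone.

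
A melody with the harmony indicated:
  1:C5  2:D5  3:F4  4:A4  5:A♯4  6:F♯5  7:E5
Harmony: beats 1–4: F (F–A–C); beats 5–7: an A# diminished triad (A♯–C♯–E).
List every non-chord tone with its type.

D5 (beat 2) — escape tone; F♯5 (beat 6) — appoggiatura.

The harmony at that moment is F major triad (F, A, C); D5 is not a chord tone.
It is approached by step up from C5 and left by leap down to F4.
Step in, leap out — an escape tone.
The harmony at that moment is A♯ diminished triad (A♯, C♯, E); F♯5 is not a chord tone.
It is approached by leap up from A♯4 and left by step down to E5.
Leap in, step out — an appoggiatura.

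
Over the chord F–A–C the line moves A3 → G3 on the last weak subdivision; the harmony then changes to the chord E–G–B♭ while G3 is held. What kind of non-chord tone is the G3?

The harmony at that moment is F major triad (F, A, C); G3 is not a chord tone.
It is approached by step down from A3 and then sustained as the same pitch into the next harmony.
Arriving early and becoming a chord tone when the harmony changes — an anticipation.

G3 is an anticipation.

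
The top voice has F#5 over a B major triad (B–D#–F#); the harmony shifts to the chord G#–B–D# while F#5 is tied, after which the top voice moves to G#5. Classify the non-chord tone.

The harmony at that moment is G# minor triad (G#, B, D#); F#5 is not a chord tone.
It is held over (the same pitch as the preceding F#5) and left by step up to G#5.
Held over from the previous chord and resolving up by step — a retardation.

F#5 is a retardation.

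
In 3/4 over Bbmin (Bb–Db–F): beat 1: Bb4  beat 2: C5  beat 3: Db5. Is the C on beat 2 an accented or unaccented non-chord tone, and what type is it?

The harmony at that moment is Bb minor triad (Bb, Db, F); C5 is not a chord tone.
It is approached by step up from Bb4 and left by step up to Db5.
Step in, step out in the same direction — a passing tone.
It falls on a weak beat, so it is unaccented.

Unaccented passing tone.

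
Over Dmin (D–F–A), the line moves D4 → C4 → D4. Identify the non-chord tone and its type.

C4 is a neighbor tone.

The harmony at that moment is D minor triad (D, F, A); C4 is not a chord tone.
It is approached by step down from D4 and left by step up to D4.
Step away and step back to the same note — a neighbor tone (lower neighbor).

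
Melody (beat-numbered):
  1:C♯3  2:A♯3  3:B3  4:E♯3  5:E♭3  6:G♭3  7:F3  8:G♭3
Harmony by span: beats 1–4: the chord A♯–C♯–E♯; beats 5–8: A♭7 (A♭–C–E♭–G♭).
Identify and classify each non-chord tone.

The harmony at that moment is A♯ minor triad (A♯, C♯, E♯); B3 is not a chord tone.
It is approached by step up from A♯3 and left by leap down to E♯3.
Step in, leap out — an escape tone.
The harmony at that moment is A♭ dominant seventh chord (A♭, C, E♭, G♭); F3 is not a chord tone.
It is approached by step down from G♭3 and left by step up to G♭3.
Step away and step back to the same note — a neighbor tone (lower neighbor).

B3 (beat 3) — escape tone; F3 (beat 7) — neighbor tone.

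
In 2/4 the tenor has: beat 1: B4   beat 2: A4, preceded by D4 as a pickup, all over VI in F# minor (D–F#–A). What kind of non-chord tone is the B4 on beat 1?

The harmony at that moment is D major triad (D, F#, A); B4 is not a chord tone.
It is approached by leap up from D4 and left by step down to A4.
Leap in, step out, metrically accented — an appoggiatura.

Appoggiatura.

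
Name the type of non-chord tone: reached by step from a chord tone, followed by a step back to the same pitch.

Approach: by step. Departure: by step in the opposite direction, back to the starting pitch.
Stepwise on both sides but reversing to return to the same chord tone — a neighbor tone. (Had it continued onward in the same direction it would be a passing tone instead.)

Neighbor tone.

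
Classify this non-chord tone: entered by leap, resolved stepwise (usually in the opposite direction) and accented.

Approach: by leap. Departure: by step. Metric position: strong.
Leap in, step out, in a metrically strong position — an appoggiatura. (It is the mirror image of the escape tone, which steps in and leaps out from a weak position.)

Appoggiatura.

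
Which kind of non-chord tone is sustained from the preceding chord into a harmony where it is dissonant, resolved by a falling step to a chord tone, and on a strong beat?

Suspension.

Approach: by preparation — the pitch is first a chord tone, then held (tied or repeated) while the harmony changes under it. Departure: down by step. Metric position: strong.
A prepared dissonance that resolves downward by step — a suspension. (The same figure resolving upward would be a retardation.)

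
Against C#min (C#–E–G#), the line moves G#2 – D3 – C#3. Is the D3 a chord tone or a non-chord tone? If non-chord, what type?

The harmony at that moment is C# minor triad (C#, E, G#); D3 is not a chord tone.
It is approached by leap up from G#2 and left by step down to C#3.
Leap in, step out — an appoggiatura.

Non-chord tone — an appoggiatura.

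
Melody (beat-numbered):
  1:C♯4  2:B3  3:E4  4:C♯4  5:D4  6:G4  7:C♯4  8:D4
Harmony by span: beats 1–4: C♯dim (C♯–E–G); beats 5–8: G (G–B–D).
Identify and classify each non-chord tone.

B3 (beat 2) — escape tone; C♯4 (beat 7) — appoggiatura.

The harmony at that moment is C♯ diminished triad (C♯, E, G); B3 is not a chord tone.
It is approached by step down from C♯4 and left by leap up to E4.
Step in, leap out — an escape tone.
The harmony at that moment is G major triad (G, B, D); C♯4 is not a chord tone.
It is approached by leap down from G4 and left by step up to D4.
Leap in, step out — an appoggiatura.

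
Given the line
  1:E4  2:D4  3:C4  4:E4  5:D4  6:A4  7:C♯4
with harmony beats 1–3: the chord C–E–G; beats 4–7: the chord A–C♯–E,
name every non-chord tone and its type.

D4 (beat 2) — passing tone; D4 (beat 5) — escape tone.

The harmony at that moment is C major triad (C, E, G); D4 is not a chord tone.
It is approached by step down from E4 and left by step down to C4.
Step in, step out in the same direction — a passing tone.
The harmony at that moment is A major triad (A, C♯, E); D4 is not a chord tone.
It is approached by step down from E4 and left by leap up to A4.
Step in, leap out — an escape tone.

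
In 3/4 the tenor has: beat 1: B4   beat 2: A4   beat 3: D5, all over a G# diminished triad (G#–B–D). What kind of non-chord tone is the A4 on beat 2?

The harmony at that moment is G# diminished triad (G#, B, D); A4 is not a chord tone.
It is approached by step down from B4 and left by leap up to D5.
Step in, leap out, on a weak beat — an escape tone.

Escape tone.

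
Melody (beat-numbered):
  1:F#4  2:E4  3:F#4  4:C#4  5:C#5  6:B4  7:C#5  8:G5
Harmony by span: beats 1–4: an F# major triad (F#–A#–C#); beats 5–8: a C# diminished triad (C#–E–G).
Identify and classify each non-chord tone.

E4 (beat 2) — neighbor tone; B4 (beat 6) — neighbor tone.

The harmony at that moment is F# major triad (F#, A#, C#); E4 is not a chord tone.
It is approached by step down from F#4 and left by step up to F#4.
Step away and step back to the same note — a neighbor tone (lower neighbor).
The harmony at that moment is C# diminished triad (C#, E, G); B4 is not a chord tone.
It is approached by step down from C#5 and left by step up to C#5.
Step away and step back to the same note — a neighbor tone (lower neighbor).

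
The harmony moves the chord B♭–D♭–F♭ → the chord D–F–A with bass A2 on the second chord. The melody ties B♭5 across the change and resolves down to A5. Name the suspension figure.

At the second chord the bass is A2. The suspended B♭5 lies a ninth above the bass; after resolving down by step to A5, the interval above the bass becomes an octave.
Suspension figures are named by those two intervals: 9–8.

9–8 suspension.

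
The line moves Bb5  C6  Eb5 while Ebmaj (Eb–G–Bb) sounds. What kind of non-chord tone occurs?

The harmony at that moment is Eb major triad (Eb, G, Bb); C6 is not a chord tone.
It is approached by step up from Bb5 and left by leap down to Eb5.
Step in, leap out — an escape tone.

C6 is an escape tone.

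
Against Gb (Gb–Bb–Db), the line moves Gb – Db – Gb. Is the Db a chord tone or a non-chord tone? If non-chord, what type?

Chord tone (the fifth of Gb major triad).

Gb major triad contains Gb, Bb, Db; Db is the fifth, so it is a chord tone.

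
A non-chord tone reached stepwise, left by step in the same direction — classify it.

Approach: by step. Departure: by step, continuing in the same direction.
Stepwise on both sides with no change of direction means the note fills in the space between two different chord tones — a passing tone. (Had it turned back to its starting note it would be a neighbor tone instead.)

Passing tone.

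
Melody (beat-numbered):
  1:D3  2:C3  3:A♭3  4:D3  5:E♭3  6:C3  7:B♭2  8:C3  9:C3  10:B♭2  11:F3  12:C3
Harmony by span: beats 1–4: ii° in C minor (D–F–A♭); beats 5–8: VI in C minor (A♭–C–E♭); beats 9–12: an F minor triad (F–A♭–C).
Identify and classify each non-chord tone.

C3 (beat 2) — escape tone; B♭2 (beat 7) — neighbor tone; B♭2 (beat 10) — escape tone.

The harmony at that moment is D diminished triad (D, F, A♭); C3 is not a chord tone.
It is approached by step down from D3 and left by leap up to A♭3.
Step in, leap out — an escape tone.
The harmony at that moment is A♭ major triad (A♭, C, E♭); B♭2 is not a chord tone.
It is approached by step down from C3 and left by step up to C3.
Step away and step back to the same note — a neighbor tone (lower neighbor).
The harmony at that moment is F minor triad (F, A♭, C); B♭2 is not a chord tone.
It is approached by step down from C3 and left by leap up to F3.
Step in, leap out — an escape tone.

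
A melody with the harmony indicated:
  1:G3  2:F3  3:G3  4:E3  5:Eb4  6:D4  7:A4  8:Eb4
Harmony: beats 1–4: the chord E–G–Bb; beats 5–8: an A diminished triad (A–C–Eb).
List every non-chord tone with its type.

The harmony at that moment is E diminished triad (E, G, Bb); F3 is not a chord tone.
It is approached by step down from G3 and left by step up to G3.
Step away and step back to the same note — a neighbor tone (lower neighbor).
The harmony at that moment is A diminished triad (A, C, Eb); D4 is not a chord tone.
It is approached by step down from Eb4 and left by leap up to A4.
Step in, leap out — an escape tone.

F3 (beat 2) — neighbor tone; D4 (beat 6) — escape tone.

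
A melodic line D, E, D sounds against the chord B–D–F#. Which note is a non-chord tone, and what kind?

The harmony at that moment is B minor triad (B, D, F#); E is not a chord tone.
It is approached by step up from D and left by step down to D.
Step away and step back to the same note — a neighbor tone (upper neighbor).

E is a neighbor tone.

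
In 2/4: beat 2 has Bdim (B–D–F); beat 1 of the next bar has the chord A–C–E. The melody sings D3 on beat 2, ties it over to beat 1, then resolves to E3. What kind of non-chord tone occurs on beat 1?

Retardation.

The harmony at that moment is A minor triad (A, C, E); D3 is not a chord tone.
It is held over (the same pitch as the preceding D3) and left by step up to E3.
Held over from the previous chord and resolving up by step — a retardation.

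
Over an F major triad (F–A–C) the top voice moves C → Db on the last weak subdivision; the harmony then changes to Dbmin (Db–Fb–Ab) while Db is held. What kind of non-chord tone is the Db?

Db is an anticipation.

The harmony at that moment is F major triad (F, A, C); Db is not a chord tone.
It is approached by step up from C and then sustained as the same pitch into the next harmony.
Arriving early and becoming a chord tone when the harmony changes — an anticipation.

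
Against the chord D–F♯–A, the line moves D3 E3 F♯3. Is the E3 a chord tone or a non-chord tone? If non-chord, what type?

Non-chord tone — a passing tone.

The harmony at that moment is D major triad (D, F♯, A); E3 is not a chord tone.
It is approached by step up from D3 and left by step up to F♯3.
Step in, step out in the same direction — a passing tone.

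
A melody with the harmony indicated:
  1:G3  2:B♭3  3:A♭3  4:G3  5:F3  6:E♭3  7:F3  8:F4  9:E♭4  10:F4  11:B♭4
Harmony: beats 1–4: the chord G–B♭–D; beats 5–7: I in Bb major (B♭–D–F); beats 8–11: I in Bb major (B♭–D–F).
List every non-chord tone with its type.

The harmony at that moment is G minor triad (G, B♭, D); A♭3 is not a chord tone.
It is approached by step down from B♭3 and left by step down to G3.
Step in, step out in the same direction — a passing tone.
The harmony at that moment is B♭ major triad (B♭, D, F); E♭3 is not a chord tone.
It is approached by step down from F3 and left by step up to F3.
Step away and step back to the same note — a neighbor tone (lower neighbor).
The harmony at that moment is B♭ major triad (B♭, D, F); E♭4 is not a chord tone.
It is approached by step down from F4 and left by step up to F4.
Step away and step back to the same note — a neighbor tone (lower neighbor).

A♭3 (beat 3) — passing tone; E♭3 (beat 6) — neighbor tone; E♭4 (beat 9) — neighbor tone.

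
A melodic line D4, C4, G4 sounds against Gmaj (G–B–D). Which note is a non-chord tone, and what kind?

C4 is an escape tone.

The harmony at that moment is G major triad (G, B, D); C4 is not a chord tone.
It is approached by step down from D4 and left by leap up to G4.
Step in, leap out — an escape tone.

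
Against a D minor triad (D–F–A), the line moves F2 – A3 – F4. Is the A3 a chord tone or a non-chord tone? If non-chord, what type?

D minor triad contains D, F, A; A is the fifth, so it is a chord tone.

Chord tone (the fifth of D minor triad).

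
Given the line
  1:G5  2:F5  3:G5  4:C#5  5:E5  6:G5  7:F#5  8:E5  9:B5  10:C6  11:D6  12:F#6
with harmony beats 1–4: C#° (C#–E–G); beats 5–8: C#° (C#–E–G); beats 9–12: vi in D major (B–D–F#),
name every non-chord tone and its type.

F5 (beat 2) — neighbor tone; F#5 (beat 7) — passing tone; C6 (beat 10) — passing tone.

The harmony at that moment is C# diminished triad (C#, E, G); F5 is not a chord tone.
It is approached by step down from G5 and left by step up to G5.
Step away and step back to the same note — a neighbor tone (lower neighbor).
The harmony at that moment is C# diminished triad (C#, E, G); F#5 is not a chord tone.
It is approached by step down from G5 and left by step down to E5.
Step in, step out in the same direction — a passing tone.
The harmony at that moment is B minor triad (B, D, F#); C6 is not a chord tone.
It is approached by step up from B5 and left by step up to D6.
Step in, step out in the same direction — a passing tone.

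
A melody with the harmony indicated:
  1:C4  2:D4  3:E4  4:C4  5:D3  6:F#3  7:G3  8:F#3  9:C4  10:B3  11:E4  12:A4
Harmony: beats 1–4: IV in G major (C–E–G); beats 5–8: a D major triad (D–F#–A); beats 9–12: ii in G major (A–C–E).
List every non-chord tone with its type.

D4 (beat 2) — passing tone; G3 (beat 7) — neighbor tone; B3 (beat 10) — escape tone.

The harmony at that moment is C major triad (C, E, G); D4 is not a chord tone.
It is approached by step up from C4 and left by step up to E4.
Step in, step out in the same direction — a passing tone.
The harmony at that moment is D major triad (D, F#, A); G3 is not a chord tone.
It is approached by step up from F#3 and left by step down to F#3.
Step away and step back to the same note — a neighbor tone (upper neighbor).
The harmony at that moment is A minor triad (A, C, E); B3 is not a chord tone.
It is approached by step down from C4 and left by leap up to E4.
Step in, leap out — an escape tone.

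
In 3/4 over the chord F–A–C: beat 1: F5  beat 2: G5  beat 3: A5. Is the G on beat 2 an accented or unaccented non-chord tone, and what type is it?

Unaccented passing tone.

The harmony at that moment is F major triad (F, A, C); G5 is not a chord tone.
It is approached by step up from F5 and left by step up to A5.
Step in, step out in the same direction — a passing tone.
It falls on a weak beat, so it is unaccented.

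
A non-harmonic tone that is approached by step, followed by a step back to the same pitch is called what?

Approach: by step. Departure: by step in the opposite direction, back to the starting pitch.
Stepwise on both sides but reversing to return to the same chord tone — a neighbor tone. (Had it continued onward in the same direction it would be a passing tone instead.)

Neighbor tone.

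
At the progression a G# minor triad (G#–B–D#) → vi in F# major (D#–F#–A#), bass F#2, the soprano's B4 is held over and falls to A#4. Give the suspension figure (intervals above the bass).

At the second chord the bass is F#2. The suspended B4 lies a fourth above the bass; after resolving down by step to A#4, the interval above the bass becomes a third.
Suspension figures are named by those two intervals: 4–3.

4–3 suspension.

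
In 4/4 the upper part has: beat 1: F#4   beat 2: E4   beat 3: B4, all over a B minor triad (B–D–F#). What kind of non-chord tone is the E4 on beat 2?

Escape tone.

The harmony at that moment is B minor triad (B, D, F#); E4 is not a chord tone.
It is approached by step down from F#4 and left by leap up to B4.
Step in, leap out, on a weak beat — an escape tone.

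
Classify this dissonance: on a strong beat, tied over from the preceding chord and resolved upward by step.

Approach: by preparation — the pitch is first a chord tone, then held (tied or repeated) while the harmony changes under it. Departure: up by step. Metric position: strong.
A prepared dissonance that resolves upward by step — a retardation. (The same figure resolving downward would be a suspension.)

Retardation.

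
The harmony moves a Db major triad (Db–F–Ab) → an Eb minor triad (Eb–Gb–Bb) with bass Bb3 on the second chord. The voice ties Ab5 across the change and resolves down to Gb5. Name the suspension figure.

7–6 suspension.

At the second chord the bass is Bb3. The suspended Ab5 lies a seventh above the bass; after resolving down by step to Gb5, the interval above the bass becomes a sixth.
Suspension figures are named by those two intervals: 7–6.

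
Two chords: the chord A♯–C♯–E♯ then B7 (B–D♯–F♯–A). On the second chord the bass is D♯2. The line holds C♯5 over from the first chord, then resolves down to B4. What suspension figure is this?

7–6 suspension.

At the second chord the bass is D♯2. The suspended C♯5 lies a seventh above the bass; after resolving down by step to B4, the interval above the bass becomes a sixth.
Suspension figures are named by those two intervals: 7–6.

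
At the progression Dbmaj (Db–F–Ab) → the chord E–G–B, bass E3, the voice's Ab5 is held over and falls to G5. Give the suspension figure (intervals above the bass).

At the second chord the bass is E3. The suspended Ab5 lies a fourth above the bass; after resolving down by step to G5, the interval above the bass becomes a third.
Suspension figures are named by those two intervals: 4–3.

4–3 suspension.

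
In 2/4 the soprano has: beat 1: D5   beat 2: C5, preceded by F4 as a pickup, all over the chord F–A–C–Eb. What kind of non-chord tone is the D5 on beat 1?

Appoggiatura.

The harmony at that moment is F dominant seventh chord (F, A, C, Eb); D5 is not a chord tone.
It is approached by leap up from F4 and left by step down to C5.
Leap in, step out, metrically accented — an appoggiatura.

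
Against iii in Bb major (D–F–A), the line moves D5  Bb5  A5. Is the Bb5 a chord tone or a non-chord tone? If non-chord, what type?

The harmony at that moment is D minor triad (D, F, A); Bb5 is not a chord tone.
It is approached by leap up from D5 and left by step down to A5.
Leap in, step out — an appoggiatura.

Non-chord tone — an appoggiatura.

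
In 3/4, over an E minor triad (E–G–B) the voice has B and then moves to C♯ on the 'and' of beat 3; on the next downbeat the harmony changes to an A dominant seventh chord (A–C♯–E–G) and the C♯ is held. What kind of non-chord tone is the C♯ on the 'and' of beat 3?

Anticipation.

The harmony at that moment is E minor triad (E, G, B); C♯ is not a chord tone.
It is approached by step up from B and then sustained as the same pitch into the next harmony.
Arriving early and becoming a chord tone when the harmony changes — an anticipation.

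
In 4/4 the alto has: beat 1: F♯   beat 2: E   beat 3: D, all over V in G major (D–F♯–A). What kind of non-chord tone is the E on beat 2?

The harmony at that moment is D major triad (D, F♯, A); E is not a chord tone.
It is approached by step down from F♯ and left by step down to D.
Step in, step out in the same direction — a passing tone.

Passing tone.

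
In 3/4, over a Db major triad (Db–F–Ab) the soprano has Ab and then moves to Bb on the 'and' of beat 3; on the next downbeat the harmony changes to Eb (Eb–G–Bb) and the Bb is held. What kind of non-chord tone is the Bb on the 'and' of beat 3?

Anticipation.

The harmony at that moment is Db major triad (Db, F, Ab); Bb is not a chord tone.
It is approached by step up from Ab and then sustained as the same pitch into the next harmony.
Arriving early and becoming a chord tone when the harmony changes — an anticipation.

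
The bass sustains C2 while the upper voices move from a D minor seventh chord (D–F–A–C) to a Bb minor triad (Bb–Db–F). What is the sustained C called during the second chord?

The harmony at that moment is Bb minor triad (Bb, Db, F); C2 is not a chord tone.
It is held over (the same pitch as the preceding C2) and then sustained as the same pitch into the next harmony.
Sustained through a change of harmony — a pedal tone.

Pedal tone (pedal point).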